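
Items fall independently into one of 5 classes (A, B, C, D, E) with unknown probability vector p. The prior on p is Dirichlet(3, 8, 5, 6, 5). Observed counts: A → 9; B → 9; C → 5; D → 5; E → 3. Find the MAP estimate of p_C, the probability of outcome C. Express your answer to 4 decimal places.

MAP estimate of p_C = 0.1698

The posterior is Dirichlet(αᵢ + nᵢ) = Dirichlet(12, 17, 10, 11, 8).
For a Dirichlet(a₁,…,a_K) with all aᵢ > 1, the mode has j-th component (aⱼ − 1)/(Σaᵢ − K).
Here Σaᵢ = 58 and K = 5, so p_C = (10 − 1)/(58 − 5) = 9/53 ≈ 0.1698.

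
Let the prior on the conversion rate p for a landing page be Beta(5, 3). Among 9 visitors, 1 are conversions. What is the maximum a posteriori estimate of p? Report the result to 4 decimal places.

p̂_MAP = 0.3333

Prior: Beta(5, 3).
Data: 1 success in 9 trials. The binomial likelihood contributes p(1−p)^8, so the posterior is Beta(5+1, 3+8) = Beta(6, 11).
For Beta(a, b) with a, b > 1 the mode is (a−1)/(a+b−2) = 5/15 ≈ 0.3333.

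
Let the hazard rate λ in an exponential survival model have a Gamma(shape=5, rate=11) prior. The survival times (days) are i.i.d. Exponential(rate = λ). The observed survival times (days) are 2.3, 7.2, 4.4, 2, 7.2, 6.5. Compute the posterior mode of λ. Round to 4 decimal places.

λ̂_MAP = 0.2463

The Exponential(rate=λ) likelihood is ∝ λ^n e^(−λΣtᵢ). Here n = 6 and Σtᵢ = 2.3 + 7.2 + 4.4 + 2 + 7.2 + 6.5 = 29.6.
Posterior ∝ λ^4e^(−11λ) · λ^6e^(−29.6λ) = λ^10e^(−40.6λ), i.e. Gamma(11, 40.6).
Mode = (a−1)/b = 10/40.6 ≈ 0.2463.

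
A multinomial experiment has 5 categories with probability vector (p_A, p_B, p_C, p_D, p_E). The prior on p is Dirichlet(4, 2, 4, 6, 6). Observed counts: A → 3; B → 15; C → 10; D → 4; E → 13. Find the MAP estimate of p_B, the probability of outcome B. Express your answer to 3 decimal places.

MAP estimate of p_B = 0.258

The posterior is Dirichlet(αᵢ + nᵢ) = Dirichlet(7, 17, 14, 10, 19).
For a Dirichlet(a₁,…,a_K) with all aᵢ > 1, the mode has j-th component (aⱼ − 1)/(Σaᵢ − K).
Here Σaᵢ = 67 and K = 5, so p_B = (17 − 1)/(67 − 5) = 16/62 ≈ 0.258.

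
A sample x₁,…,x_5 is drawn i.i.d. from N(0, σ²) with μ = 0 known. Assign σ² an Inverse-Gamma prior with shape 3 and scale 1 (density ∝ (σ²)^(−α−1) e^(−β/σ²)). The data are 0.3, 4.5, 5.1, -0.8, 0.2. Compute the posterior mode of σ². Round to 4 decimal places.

Sum of squared deviations about the known mean: SS = (0.3−0)² + (4.5−0)² + (5.1−0)² + (-0.8−0)² + (0.2−0)² = 47.03.
The Normal likelihood contributes (σ²)^(−n/2) exp(−SS/(2σ²)), so the posterior is Inverse-Gamma(α + n/2, β + SS/2) = Inverse-Gamma(5.5, 24.515).
The mode of Inverse-Gamma(a, b) is b/(a+1) = 24.515/6.5 ≈ 3.7715.

σ̂²_MAP = 3.7715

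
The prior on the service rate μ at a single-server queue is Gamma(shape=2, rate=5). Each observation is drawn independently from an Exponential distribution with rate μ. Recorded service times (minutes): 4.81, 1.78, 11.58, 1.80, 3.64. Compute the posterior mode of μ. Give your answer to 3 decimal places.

The Exponential(rate=μ) likelihood is ∝ μ^n e^(−μΣtᵢ). Here n = 5 and Σtᵢ = 4.81 + 1.78 + 11.58 + 1.80 + 3.64 = 23.61.
Posterior ∝ μe^(−5μ) · μ^5e^(−23.61μ) = μ^6e^(−28.61μ), i.e. Gamma(7, 28.61).
Mode = (a−1)/b = 6/28.61 ≈ 0.210.

μ̂_MAP = 0.210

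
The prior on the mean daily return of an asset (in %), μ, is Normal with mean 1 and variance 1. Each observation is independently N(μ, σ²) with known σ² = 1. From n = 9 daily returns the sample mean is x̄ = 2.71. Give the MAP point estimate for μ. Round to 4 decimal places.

n = 9, x̄ = 2.71.
For a Normal prior and Normal likelihood with known variance, the posterior is Normal; its mode equals its mean, the precision-weighted average.
Prior precision 1/σ₀² = 1/1 = 1; data precision n/σ² = 9/1 = 9.
μ̂ = (1·1 + 9·2.71) / (1 + 9) = 25.39/10 = 2.5390.

μ̂_MAP = 2.5390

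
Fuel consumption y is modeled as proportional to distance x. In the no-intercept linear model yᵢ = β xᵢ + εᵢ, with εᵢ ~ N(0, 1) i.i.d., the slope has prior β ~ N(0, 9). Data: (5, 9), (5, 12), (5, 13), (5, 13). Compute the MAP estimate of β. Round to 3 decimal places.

log p(β | y) = −Σ(yᵢ − βxᵢ)²/(2·1) − β²/(2·9) + const.
Setting the derivative to zero: Σxᵢ(yᵢ − βxᵢ)/1 − β/9 = 0, so β = Σxᵢyᵢ / (Σxᵢ² + σ²/τ²).
Σxᵢyᵢ = 5·9 + 5·12 + 5·13 + 5·13 = 235; Σxᵢ² = 100; σ²/τ² = 1/9.
β̂_MAP = 235 / (100 + 1/9) = 235/(901/9) = 2115/901 ≈ 2.347.

β̂_MAP = 2.347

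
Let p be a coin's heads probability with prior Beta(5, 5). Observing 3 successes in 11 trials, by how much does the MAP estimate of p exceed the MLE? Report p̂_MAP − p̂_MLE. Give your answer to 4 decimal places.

Posterior is Beta(8, 13); MAP = (8−1)/(21−2) = 7/19 ≈ 0.36842.
MLE ignores the prior: p̂_MLE = k/n = 3/11 ≈ 0.27273.
Difference = 7/19 − 3/11 = 20/209 ≈ 0.0957.

MAP − MLE = 0.0957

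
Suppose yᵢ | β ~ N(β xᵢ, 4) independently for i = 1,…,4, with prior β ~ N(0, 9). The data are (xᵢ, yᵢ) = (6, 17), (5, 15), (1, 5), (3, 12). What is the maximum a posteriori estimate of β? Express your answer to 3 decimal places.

log p(β | y) = −Σ(yᵢ − βxᵢ)²/(2·4) − β²/(2·9) + const.
Setting the derivative to zero: Σxᵢ(yᵢ − βxᵢ)/4 − β/9 = 0, so β = Σxᵢyᵢ / (Σxᵢ² + σ²/τ²).
Σxᵢyᵢ = 6·17 + 5·15 + 1·5 + 3·12 = 218; Σxᵢ² = 71; σ²/τ² = 4/9.
β̂_MAP = 218 / (71 + 4/9) = 218/(643/9) = 1962/643 ≈ 3.051.

β̂_MAP = 3.051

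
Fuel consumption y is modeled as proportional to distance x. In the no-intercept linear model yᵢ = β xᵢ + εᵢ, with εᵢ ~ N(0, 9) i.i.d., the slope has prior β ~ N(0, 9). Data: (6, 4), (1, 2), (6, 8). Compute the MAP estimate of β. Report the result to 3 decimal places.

β̂_MAP = 1.000

log p(β | y) = −Σ(yᵢ − βxᵢ)²/(2·9) − β²/(2·9) + const.
Setting the derivative to zero: Σxᵢ(yᵢ − βxᵢ)/9 − β/9 = 0, so β = Σxᵢyᵢ / (Σxᵢ² + σ²/τ²).
Σxᵢyᵢ = 6·4 + 1·2 + 6·8 = 74; Σxᵢ² = 73; σ²/τ² = 1.
β̂_MAP = 74 / (73 + 1) = 74/74 ≈ 1.000.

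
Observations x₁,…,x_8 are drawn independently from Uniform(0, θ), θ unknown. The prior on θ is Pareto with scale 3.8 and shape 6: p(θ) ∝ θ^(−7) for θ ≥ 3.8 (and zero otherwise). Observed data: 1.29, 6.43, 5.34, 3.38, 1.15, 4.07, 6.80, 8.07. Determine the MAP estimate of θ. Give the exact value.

The Uniform(0, θ) likelihood is θ^(−n) for θ ≥ max(xᵢ), zero otherwise. Here max(xᵢ) = 8.07.
Posterior ∝ θ^(−7) · θ^(−8) = θ^(−15) on θ ≥ max(3.8, 8.07) = 8.07.
This density is strictly decreasing in θ, so the posterior mode lies at the lower boundary of the support.

θ̂_MAP = 8.07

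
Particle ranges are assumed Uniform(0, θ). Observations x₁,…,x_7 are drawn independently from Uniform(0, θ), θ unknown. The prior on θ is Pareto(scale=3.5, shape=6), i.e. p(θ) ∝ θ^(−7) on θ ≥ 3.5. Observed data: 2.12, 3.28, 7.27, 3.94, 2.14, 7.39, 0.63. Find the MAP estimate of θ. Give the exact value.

The Uniform(0, θ) likelihood is θ^(−n) for θ ≥ max(xᵢ), zero otherwise. Here max(xᵢ) = 7.39.
Posterior ∝ θ^(−7) · θ^(−7) = θ^(−14) on θ ≥ max(3.5, 7.39) = 7.39.
This density is strictly decreasing in θ, so the posterior mode lies at the lower boundary of the support.

θ̂_MAP = 7.39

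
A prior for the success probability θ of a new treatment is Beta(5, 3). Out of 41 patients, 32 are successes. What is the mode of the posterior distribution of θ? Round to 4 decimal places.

θ̂_MAP = 0.7660

Prior: Beta(5, 3).
Data: 32 successes in 41 trials. The binomial likelihood contributes θ^32(1−θ)^9, so the posterior is Beta(5+32, 3+9) = Beta(37, 12).
For Beta(a, b) with a, b > 1 the mode is (a−1)/(a+b−2) = 36/47 ≈ 0.7660.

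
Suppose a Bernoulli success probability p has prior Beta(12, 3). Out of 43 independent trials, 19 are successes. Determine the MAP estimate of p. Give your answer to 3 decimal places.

Prior: Beta(12, 3).
Data: 19 successes in 43 trials. The binomial likelihood contributes p^19(1−p)^24, so the posterior is Beta(12+19, 3+24) = Beta(31, 27).
For Beta(a, b) with a, b > 1 the mode is (a−1)/(a+b−2) = 30/56 ≈ 0.536.

p̂_MAP = 0.536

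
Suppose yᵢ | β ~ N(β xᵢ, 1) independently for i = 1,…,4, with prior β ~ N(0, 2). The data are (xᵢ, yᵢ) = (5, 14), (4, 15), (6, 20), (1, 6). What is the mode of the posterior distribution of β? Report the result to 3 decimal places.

log p(β | y) = −Σ(yᵢ − βxᵢ)²/(2·1) − β²/(2·2) + const.
Setting the derivative to zero: Σxᵢ(yᵢ − βxᵢ)/1 − β/2 = 0, so β = Σxᵢyᵢ / (Σxᵢ² + σ²/τ²).
Σxᵢyᵢ = 5·14 + 4·15 + 6·20 + 1·6 = 256; Σxᵢ² = 78; σ²/τ² = 0.5.
β̂_MAP = 256 / (78 + 0.5) = 256/78.5 ≈ 3.261.

β̂_MAP = 3.261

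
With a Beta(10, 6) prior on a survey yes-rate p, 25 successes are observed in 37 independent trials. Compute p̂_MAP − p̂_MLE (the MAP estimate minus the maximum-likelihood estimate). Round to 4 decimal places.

MAP − MLE = -0.0090

Posterior is Beta(35, 18); MAP = (35−1)/(53−2) = 34/51 ≈ 0.66667.
MLE ignores the prior: p̂_MLE = k/n = 25/37 ≈ 0.67568.
Difference = 34/51 − 25/37 = -1/111 ≈ -0.0090.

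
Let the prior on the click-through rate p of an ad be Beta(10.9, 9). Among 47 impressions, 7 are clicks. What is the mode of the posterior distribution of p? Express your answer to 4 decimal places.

p̂_MAP = 0.2604

Prior: Beta(10.9, 9).
Data: 7 successes in 47 trials. The binomial likelihood contributes p^7(1−p)^40, so the posterior is Beta(10.9+7, 9+40) = Beta(17.9, 49).
For Beta(a, b) with a, b > 1 the mode is (a−1)/(a+b−2) = 16.9/64.9 ≈ 0.2604.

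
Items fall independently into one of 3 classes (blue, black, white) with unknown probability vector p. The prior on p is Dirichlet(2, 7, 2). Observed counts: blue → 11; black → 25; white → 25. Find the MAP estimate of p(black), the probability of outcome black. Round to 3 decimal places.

MAP estimate of p(black) = 0.449

The posterior is Dirichlet(αᵢ + nᵢ) = Dirichlet(13, 32, 27).
For a Dirichlet(a₁,…,a_K) with all aᵢ > 1, the mode has j-th component (aⱼ − 1)/(Σaᵢ − K).
Here Σaᵢ = 72 and K = 3, so p(black) = (32 − 1)/(72 − 3) = 31/69 ≈ 0.449.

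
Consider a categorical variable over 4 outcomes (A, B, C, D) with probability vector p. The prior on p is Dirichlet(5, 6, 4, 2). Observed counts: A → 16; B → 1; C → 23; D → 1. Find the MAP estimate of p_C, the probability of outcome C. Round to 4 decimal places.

MAP estimate of p_C = 0.4815

The posterior is Dirichlet(αᵢ + nᵢ) = Dirichlet(21, 7, 27, 3).
For a Dirichlet(a₁,…,a_K) with all aᵢ > 1, the mode has j-th component (aⱼ − 1)/(Σaᵢ − K).
Here Σaᵢ = 58 and K = 4, so p_C = (27 − 1)/(58 − 4) = 26/54 ≈ 0.4815.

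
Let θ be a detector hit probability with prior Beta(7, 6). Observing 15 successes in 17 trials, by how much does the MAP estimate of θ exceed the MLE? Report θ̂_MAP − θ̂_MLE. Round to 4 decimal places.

Posterior is Beta(22, 8); MAP = (22−1)/(30−2) = 21/28 ≈ 0.75000.
MLE ignores the prior: θ̂_MLE = k/n = 15/17 ≈ 0.88235.
Difference = 21/28 − 15/17 = -9/68 ≈ -0.1324.

MAP − MLE = -0.1324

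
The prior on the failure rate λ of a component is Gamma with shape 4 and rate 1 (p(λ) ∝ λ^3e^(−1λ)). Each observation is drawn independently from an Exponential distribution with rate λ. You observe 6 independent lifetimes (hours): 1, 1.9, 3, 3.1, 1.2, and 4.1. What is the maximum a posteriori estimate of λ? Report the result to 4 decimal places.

λ̂_MAP = 0.5882

The Exponential(rate=λ) likelihood is ∝ λ^n e^(−λΣtᵢ). Here n = 6 and Σtᵢ = 1 + 1.9 + 3 + 3.1 + 1.2 + 4.1 = 14.3.
Posterior ∝ λ^3e^(−1λ) · λ^6e^(−14.3λ) = λ^9e^(−15.3λ), i.e. Gamma(10, 15.3).
Mode = (a−1)/b = 9/15.3 ≈ 0.5882.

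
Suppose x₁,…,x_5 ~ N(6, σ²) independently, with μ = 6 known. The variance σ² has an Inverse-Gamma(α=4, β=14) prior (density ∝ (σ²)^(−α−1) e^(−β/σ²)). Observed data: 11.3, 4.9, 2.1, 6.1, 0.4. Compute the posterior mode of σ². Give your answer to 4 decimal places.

Sum of squared deviations about the known mean: SS = (11.3−6)² + (4.9−6)² + (2.1−6)² + (6.1−6)² + (0.4−6)² = 75.88.
The Normal likelihood contributes (σ²)^(−n/2) exp(−SS/(2σ²)), so the posterior is Inverse-Gamma(α + n/2, β + SS/2) = Inverse-Gamma(6.5, 51.94).
The mode of Inverse-Gamma(a, b) is b/(a+1) = 51.94/7.5 ≈ 6.9253.

σ̂²_MAP = 6.9253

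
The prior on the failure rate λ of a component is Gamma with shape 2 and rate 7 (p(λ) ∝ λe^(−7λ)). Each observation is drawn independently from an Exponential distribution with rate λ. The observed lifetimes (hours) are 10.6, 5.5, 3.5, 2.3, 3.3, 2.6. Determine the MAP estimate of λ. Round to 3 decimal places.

The Exponential(rate=λ) likelihood is ∝ λ^n e^(−λΣtᵢ). Here n = 6 and Σtᵢ = 10.6 + 5.5 + 3.5 + 2.3 + 3.3 + 2.6 = 27.8.
Posterior ∝ λe^(−7λ) · λ^6e^(−27.8λ) = λ^7e^(−34.8λ), i.e. Gamma(8, 34.8).
Mode = (a−1)/b = 7/34.8 ≈ 0.201.

λ̂_MAP = 0.201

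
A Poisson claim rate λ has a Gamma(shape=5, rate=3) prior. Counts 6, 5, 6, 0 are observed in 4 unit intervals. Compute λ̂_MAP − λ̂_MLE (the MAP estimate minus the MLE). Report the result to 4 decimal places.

Σxᵢ = 17. Posterior is Gamma(22, 7); MAP = (22−1)/7 = 21/7 ≈ 3.00000.
MLE = x̄ = 17/4 ≈ 4.25000.
Difference = 21/7 − 17/4 = -5/4 ≈ -1.2500.

MAP − MLE = -1.2500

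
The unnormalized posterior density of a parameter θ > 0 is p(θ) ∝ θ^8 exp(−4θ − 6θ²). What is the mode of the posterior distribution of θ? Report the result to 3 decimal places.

θ̂_MAP = 0.667

ℓ'(θ) = 8/θ − 4 − 12θ. Setting this to zero and multiplying by θ: 12θ² + 4θ − 8 = 0.
θ = (−4 + √(4² + 4·12·8)) / (2·12) = (−4 + √400) / 24 = (−4 + 20)/24 = 2/3.
ℓ''(θ) = −8/θ² − 12 < 0, confirming a maximum.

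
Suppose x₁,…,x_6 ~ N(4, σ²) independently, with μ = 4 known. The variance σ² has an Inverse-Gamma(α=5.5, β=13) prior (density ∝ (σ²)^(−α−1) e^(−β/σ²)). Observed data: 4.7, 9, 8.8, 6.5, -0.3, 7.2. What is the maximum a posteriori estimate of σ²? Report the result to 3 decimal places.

Sum of squared deviations about the known mean: SS = (4.7−4)² + (9−4)² + (8.8−4)² + (6.5−4)² + (-0.3−4)² + (7.2−4)² = 83.51.
The Normal likelihood contributes (σ²)^(−n/2) exp(−SS/(2σ²)), so the posterior is Inverse-Gamma(α + n/2, β + SS/2) = Inverse-Gamma(8.5, 54.755).
The mode of Inverse-Gamma(a, b) is b/(a+1) = 54.755/9.5 ≈ 5.764.

σ̂²_MAP = 5.764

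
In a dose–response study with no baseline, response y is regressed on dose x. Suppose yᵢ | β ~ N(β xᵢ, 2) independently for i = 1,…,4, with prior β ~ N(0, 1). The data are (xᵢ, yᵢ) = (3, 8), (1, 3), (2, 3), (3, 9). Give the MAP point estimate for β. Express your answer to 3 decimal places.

β̂_MAP = 2.400

log p(β | y) = −Σ(yᵢ − βxᵢ)²/(2·2) − β²/(2·1) + const.
Setting the derivative to zero: Σxᵢ(yᵢ − βxᵢ)/2 − β/1 = 0, so β = Σxᵢyᵢ / (Σxᵢ² + σ²/τ²).
Σxᵢyᵢ = 3·8 + 1·3 + 2·3 + 3·9 = 60; Σxᵢ² = 23; σ²/τ² = 2.
β̂_MAP = 60 / (23 + 2) = 60/25 ≈ 2.400.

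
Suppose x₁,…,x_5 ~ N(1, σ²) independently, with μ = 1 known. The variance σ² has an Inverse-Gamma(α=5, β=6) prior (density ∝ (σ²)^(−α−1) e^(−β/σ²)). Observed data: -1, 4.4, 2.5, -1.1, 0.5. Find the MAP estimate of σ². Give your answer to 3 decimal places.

Sum of squared deviations about the known mean: SS = (-1−1)² + (4.4−1)² + (2.5−1)² + (-1.1−1)² + (0.5−1)² = 22.47.
The Normal likelihood contributes (σ²)^(−n/2) exp(−SS/(2σ²)), so the posterior is Inverse-Gamma(α + n/2, β + SS/2) = Inverse-Gamma(7.5, 17.235).
The mode of Inverse-Gamma(a, b) is b/(a+1) = 17.235/8.5 ≈ 2.028.

σ̂²_MAP = 2.028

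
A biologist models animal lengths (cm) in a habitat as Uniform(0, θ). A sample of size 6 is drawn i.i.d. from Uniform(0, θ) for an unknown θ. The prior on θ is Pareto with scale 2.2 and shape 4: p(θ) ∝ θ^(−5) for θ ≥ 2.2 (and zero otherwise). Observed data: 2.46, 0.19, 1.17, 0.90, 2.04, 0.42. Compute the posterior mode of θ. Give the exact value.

θ̂_MAP = 2.46

The Uniform(0, θ) likelihood is θ^(−n) for θ ≥ max(xᵢ), zero otherwise. Here max(xᵢ) = 2.46.
Posterior ∝ θ^(−5) · θ^(−6) = θ^(−11) on θ ≥ max(2.2, 2.46) = 2.46.
This density is strictly decreasing in θ, so the posterior mode lies at the lower boundary of the support.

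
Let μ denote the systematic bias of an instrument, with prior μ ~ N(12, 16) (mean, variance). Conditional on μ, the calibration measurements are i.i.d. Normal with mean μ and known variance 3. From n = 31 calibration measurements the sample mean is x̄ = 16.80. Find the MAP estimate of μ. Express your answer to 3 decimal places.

μ̂_MAP = 16.771

n = 31, x̄ = 16.80.
For a Normal prior and Normal likelihood with known variance, the posterior is Normal; its mode equals its mean, the precision-weighted average.
Prior precision 1/σ₀² = 1/16 = 0.0625; data precision n/σ² = 31/3.
μ̂ = (0.0625·12 + (31/3)·16.8) / (0.0625 + 31/3) = 174.35/(499/48) = 41844/2495 ≈ 16.771.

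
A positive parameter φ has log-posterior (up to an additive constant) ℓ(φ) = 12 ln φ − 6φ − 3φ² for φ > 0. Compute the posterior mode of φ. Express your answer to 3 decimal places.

ℓ'(φ) = 12/φ − 6 − 6φ. Setting this to zero and multiplying by φ: 6φ² + 6φ − 12 = 0.
φ = (−6 + √(6² + 4·6·12)) / (2·6) = (−6 + √324) / 12 = (−6 + 18)/12 = 1.
ℓ''(φ) = −12/φ² − 6 < 0, confirming a maximum.

φ̂_MAP = 1.000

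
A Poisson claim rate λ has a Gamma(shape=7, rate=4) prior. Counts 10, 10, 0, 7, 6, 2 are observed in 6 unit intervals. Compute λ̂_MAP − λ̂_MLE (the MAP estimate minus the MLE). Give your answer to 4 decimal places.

MAP − MLE = -1.7333

Σxᵢ = 35. Posterior is Gamma(42, 10); MAP = (42−1)/10 = 41/10 ≈ 4.10000.
MLE = x̄ = 35/6 ≈ 5.83333.
Difference = 41/10 − 35/6 = -26/15 ≈ -1.7333.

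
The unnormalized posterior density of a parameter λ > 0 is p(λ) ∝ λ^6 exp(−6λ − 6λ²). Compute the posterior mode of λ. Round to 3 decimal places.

λ̂_MAP = 0.500

ℓ'(λ) = 6/λ − 6 − 12λ. Setting this to zero and multiplying by λ: 12λ² + 6λ − 6 = 0.
λ = (−6 + √(6² + 4·12·6)) / (2·12) = (−6 + √324) / 24 = (−6 + 18)/24 = 1/2.
ℓ''(λ) = −6/λ² − 12 < 0, confirming a maximum.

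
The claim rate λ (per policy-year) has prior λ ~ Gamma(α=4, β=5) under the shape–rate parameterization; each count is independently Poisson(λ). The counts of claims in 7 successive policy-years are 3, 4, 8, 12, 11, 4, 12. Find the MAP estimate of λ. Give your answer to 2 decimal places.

λ̂_MAP = 4.75

Σxᵢ = 3+4+8+12+11+4+12 = 54, with n = 7.
Posterior ∝ λ^3e^(−5λ) · λ^54e^(−7λ) = λ^57e^(−12λ), i.e. Gamma(shape=58, rate=12).
The mode of a Gamma(a, b) with a ≥ 1 (shape–rate) is (a−1)/b = 57/12 ≈ 4.75.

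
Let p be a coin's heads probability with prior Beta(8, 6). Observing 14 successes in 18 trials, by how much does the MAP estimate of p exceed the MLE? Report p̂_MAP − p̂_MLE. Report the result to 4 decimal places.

Posterior is Beta(22, 10); MAP = (22−1)/(32−2) = 21/30 ≈ 0.70000.
MLE ignores the prior: p̂_MLE = k/n = 14/18 ≈ 0.77778.
Difference = 21/30 − 14/18 = -7/90 ≈ -0.0778.

MAP − MLE = -0.0778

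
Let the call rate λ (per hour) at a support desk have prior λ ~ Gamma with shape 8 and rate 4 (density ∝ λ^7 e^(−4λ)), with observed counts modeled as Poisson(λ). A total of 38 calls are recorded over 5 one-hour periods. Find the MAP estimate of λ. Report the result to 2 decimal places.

Σxᵢ = 38, n = 5.
Posterior ∝ λ^7e^(−4λ) · λ^38e^(−5λ) = λ^45e^(−9λ), i.e. Gamma(shape=46, rate=9).
The mode of a Gamma(a, b) with a ≥ 1 (shape–rate) is (a−1)/b = 45/9 ≈ 5.00.

λ̂_MAP = 5.00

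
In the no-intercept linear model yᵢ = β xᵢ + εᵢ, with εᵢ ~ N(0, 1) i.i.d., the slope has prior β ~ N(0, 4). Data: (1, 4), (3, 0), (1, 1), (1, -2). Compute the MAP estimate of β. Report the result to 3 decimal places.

β̂_MAP = 0.245

log p(β | y) = −Σ(yᵢ − βxᵢ)²/(2·1) − β²/(2·4) + const.
Setting the derivative to zero: Σxᵢ(yᵢ − βxᵢ)/1 − β/4 = 0, so β = Σxᵢyᵢ / (Σxᵢ² + σ²/τ²).
Σxᵢyᵢ = 1·4 + 3·0 + 1·1 + 1·(-2) = 3; Σxᵢ² = 12; σ²/τ² = 0.25.
β̂_MAP = 3 / (12 + 0.25) = 3/12.25 ≈ 0.245.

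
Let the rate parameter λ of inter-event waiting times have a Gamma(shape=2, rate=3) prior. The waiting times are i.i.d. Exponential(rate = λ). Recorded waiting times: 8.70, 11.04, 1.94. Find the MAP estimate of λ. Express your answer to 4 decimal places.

λ̂_MAP = 0.1621

The Exponential(rate=λ) likelihood is ∝ λ^n e^(−λΣtᵢ). Here n = 3 and Σtᵢ = 8.70 + 11.04 + 1.94 = 21.68.
Posterior ∝ λe^(−3λ) · λ^3e^(−21.68λ) = λ^4e^(−24.68λ), i.e. Gamma(5, 24.68).
Mode = (a−1)/b = 4/24.68 ≈ 0.1621.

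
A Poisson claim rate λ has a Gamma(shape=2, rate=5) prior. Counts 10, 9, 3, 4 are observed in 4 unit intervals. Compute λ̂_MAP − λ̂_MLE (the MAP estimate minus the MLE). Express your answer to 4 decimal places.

Σxᵢ = 26. Posterior is Gamma(28, 9); MAP = (28−1)/9 = 27/9 ≈ 3.00000.
MLE = x̄ = 26/4 ≈ 6.50000.
Difference = 27/9 − 26/4 = -7/2 ≈ -3.5000.

MAP − MLE = -3.5000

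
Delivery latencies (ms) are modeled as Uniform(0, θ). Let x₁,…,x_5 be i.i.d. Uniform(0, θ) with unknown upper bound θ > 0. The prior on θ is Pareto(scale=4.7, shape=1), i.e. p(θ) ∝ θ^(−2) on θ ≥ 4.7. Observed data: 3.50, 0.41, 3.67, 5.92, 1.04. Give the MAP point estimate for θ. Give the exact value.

θ̂_MAP = 5.92

The Uniform(0, θ) likelihood is θ^(−n) for θ ≥ max(xᵢ), zero otherwise. Here max(xᵢ) = 5.92.
Posterior ∝ θ^(−2) · θ^(−5) = θ^(−7) on θ ≥ max(4.7, 5.92) = 5.92.
This density is strictly decreasing in θ, so the posterior mode lies at the lower boundary of the support.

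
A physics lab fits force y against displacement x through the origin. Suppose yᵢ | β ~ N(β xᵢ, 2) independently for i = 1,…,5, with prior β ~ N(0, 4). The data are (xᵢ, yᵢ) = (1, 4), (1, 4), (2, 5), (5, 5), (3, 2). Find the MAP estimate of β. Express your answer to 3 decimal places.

log p(β | y) = −Σ(yᵢ − βxᵢ)²/(2·2) − β²/(2·4) + const.
Setting the derivative to zero: Σxᵢ(yᵢ − βxᵢ)/2 − β/4 = 0, so β = Σxᵢyᵢ / (Σxᵢ² + σ²/τ²).
Σxᵢyᵢ = 1·4 + 1·4 + 2·5 + 5·5 + 3·2 = 49; Σxᵢ² = 40; σ²/τ² = 0.5.
β̂_MAP = 49 / (40 + 0.5) = 49/40.5 ≈ 1.210.

β̂_MAP = 1.210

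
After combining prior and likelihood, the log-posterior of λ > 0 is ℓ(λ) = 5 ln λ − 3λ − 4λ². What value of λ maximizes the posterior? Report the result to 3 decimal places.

λ̂_MAP = 0.625

ℓ'(λ) = 5/λ − 3 − 8λ. Setting this to zero and multiplying by λ: 8λ² + 3λ − 5 = 0.
λ = (−3 + √(3² + 4·8·5)) / (2·8) = (−3 + √169) / 16 = (−3 + 13)/16 = 5/8.
ℓ''(λ) = −5/λ² − 8 < 0, confirming a maximum.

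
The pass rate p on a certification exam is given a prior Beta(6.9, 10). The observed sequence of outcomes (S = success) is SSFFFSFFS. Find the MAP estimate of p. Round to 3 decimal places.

p̂_MAP = 0.414

Prior: Beta(6.9, 10).
Data: 4 successes in 9 trials (from the sequence). The binomial likelihood contributes p^4(1−p)^5, so the posterior is Beta(6.9+4, 10+5) = Beta(10.9, 15).
For Beta(a, b) with a, b > 1 the mode is (a−1)/(a+b−2) = 9.9/23.9 ≈ 0.414.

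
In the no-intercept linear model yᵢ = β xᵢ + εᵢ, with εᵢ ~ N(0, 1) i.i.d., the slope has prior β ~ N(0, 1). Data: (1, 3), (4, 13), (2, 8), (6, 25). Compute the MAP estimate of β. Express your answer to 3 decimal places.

β̂_MAP = 3.810

log p(β | y) = −Σ(yᵢ − βxᵢ)²/(2·1) − β²/(2·1) + const.
Setting the derivative to zero: Σxᵢ(yᵢ − βxᵢ)/1 − β/1 = 0, so β = Σxᵢyᵢ / (Σxᵢ² + σ²/τ²).
Σxᵢyᵢ = 1·3 + 4·13 + 2·8 + 6·25 = 221; Σxᵢ² = 57; σ²/τ² = 1.
β̂_MAP = 221 / (57 + 1) = 221/58 ≈ 3.810.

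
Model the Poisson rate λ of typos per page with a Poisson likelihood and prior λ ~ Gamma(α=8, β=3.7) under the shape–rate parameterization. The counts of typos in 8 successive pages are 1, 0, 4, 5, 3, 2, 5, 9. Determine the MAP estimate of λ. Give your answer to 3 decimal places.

λ̂_MAP = 3.077

Σxᵢ = 1+0+4+5+3+2+5+9 = 29, with n = 8.
Posterior ∝ λ^7e^(−3.7λ) · λ^29e^(−8λ) = λ^36e^(−11.7λ), i.e. Gamma(shape=37, rate=11.7).
The mode of a Gamma(a, b) with a ≥ 1 (shape–rate) is (a−1)/b = 36/11.7 ≈ 3.077.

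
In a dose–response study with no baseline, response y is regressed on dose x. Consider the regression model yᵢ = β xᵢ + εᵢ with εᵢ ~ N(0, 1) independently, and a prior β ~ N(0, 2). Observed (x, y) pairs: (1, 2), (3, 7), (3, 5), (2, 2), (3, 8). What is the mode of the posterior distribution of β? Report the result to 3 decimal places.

β̂_MAP = 2.031

log p(β | y) = −Σ(yᵢ − βxᵢ)²/(2·1) − β²/(2·2) + const.
Setting the derivative to zero: Σxᵢ(yᵢ − βxᵢ)/1 − β/2 = 0, so β = Σxᵢyᵢ / (Σxᵢ² + σ²/τ²).
Σxᵢyᵢ = 1·2 + 3·7 + 3·5 + 2·2 + 3·8 = 66; Σxᵢ² = 32; σ²/τ² = 0.5.
β̂_MAP = 66 / (32 + 0.5) = 66/32.5 ≈ 2.031.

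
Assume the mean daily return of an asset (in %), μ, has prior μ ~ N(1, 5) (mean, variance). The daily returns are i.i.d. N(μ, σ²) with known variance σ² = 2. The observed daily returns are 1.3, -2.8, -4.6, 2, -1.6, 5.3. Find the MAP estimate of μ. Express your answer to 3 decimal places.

μ̂_MAP = 0.000

n = 6; x̄ = (1.3 + (-2.8) + (-4.6) + 2 + (-1.6) + 5.3)/6 = -0.4/6 = -1/15 ≈ -0.0667.
For a Normal prior and Normal likelihood with known variance, the posterior is Normal; its mode equals its mean, the precision-weighted average.
Prior precision 1/σ₀² = 1/5 = 0.2; data precision n/σ² = 6/2 = 3.
μ̂ = (0.2·1 + 3·(-1/15)) / (0.2 + 3) = 0/3.2 = 0.000.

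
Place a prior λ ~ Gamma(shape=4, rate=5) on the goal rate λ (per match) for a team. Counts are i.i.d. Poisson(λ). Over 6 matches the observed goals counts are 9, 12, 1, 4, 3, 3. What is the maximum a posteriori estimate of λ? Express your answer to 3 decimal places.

λ̂_MAP = 3.182

Σxᵢ = 9+12+1+4+3+3 = 32, with n = 6.
Posterior ∝ λ^3e^(−5λ) · λ^32e^(−6λ) = λ^35e^(−11λ), i.e. Gamma(shape=36, rate=11).
The mode of a Gamma(a, b) with a ≥ 1 (shape–rate) is (a−1)/b = 35/11 ≈ 3.182.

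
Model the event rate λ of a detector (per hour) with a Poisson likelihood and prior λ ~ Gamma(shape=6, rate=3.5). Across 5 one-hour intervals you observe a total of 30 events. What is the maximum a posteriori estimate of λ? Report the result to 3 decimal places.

λ̂_MAP = 4.118

Σxᵢ = 30, n = 5.
Posterior ∝ λ^5e^(−3.5λ) · λ^30e^(−5λ) = λ^35e^(−8.5λ), i.e. Gamma(shape=36, rate=8.5).
The mode of a Gamma(a, b) with a ≥ 1 (shape–rate) is (a−1)/b = 35/8.5 ≈ 4.118.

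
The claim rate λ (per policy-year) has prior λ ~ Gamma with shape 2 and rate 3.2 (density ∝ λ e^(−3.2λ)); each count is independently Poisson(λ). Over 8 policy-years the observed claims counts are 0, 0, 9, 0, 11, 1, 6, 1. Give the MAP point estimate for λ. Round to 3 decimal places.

λ̂_MAP = 2.589

Σxᵢ = 0+0+9+0+11+1+6+1 = 28, with n = 8.
Posterior ∝ λe^(−3.2λ) · λ^28e^(−8λ) = λ^29e^(−11.2λ), i.e. Gamma(shape=30, rate=11.2).
The mode of a Gamma(a, b) with a ≥ 1 (shape–rate) is (a−1)/b = 29/11.2 ≈ 2.589.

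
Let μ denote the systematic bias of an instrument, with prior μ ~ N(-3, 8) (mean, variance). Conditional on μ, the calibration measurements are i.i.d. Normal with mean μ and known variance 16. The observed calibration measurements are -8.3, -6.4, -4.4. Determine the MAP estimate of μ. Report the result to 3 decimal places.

n = 3; x̄ = ((-8.3) + (-6.4) + (-4.4))/3 = -19.1/3 = -191/30 ≈ -6.3667.
For a Normal prior and Normal likelihood with known variance, the posterior is Normal; its mode equals its mean, the precision-weighted average.
Prior precision 1/σ₀² = 1/8 = 0.125; data precision n/σ² = 3/16 = 0.1875.
μ̂ = (0.125·(-3) + 0.1875·(-191/30)) / (0.125 + 0.1875) = (-1.56875)/0.3125 = -5.020.

μ̂_MAP = -5.020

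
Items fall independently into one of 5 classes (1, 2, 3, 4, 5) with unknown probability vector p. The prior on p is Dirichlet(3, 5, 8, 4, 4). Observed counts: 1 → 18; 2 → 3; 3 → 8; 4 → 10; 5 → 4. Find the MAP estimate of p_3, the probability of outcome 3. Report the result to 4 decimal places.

MAP estimate: 0.2419

The posterior is Dirichlet(αᵢ + nᵢ) = Dirichlet(21, 8, 16, 14, 8).
For a Dirichlet(a₁,…,a_K) with all aᵢ > 1, the mode has j-th component (aⱼ − 1)/(Σaᵢ − K).
Here Σaᵢ = 67 and K = 5, so p_3 = (16 − 1)/(67 − 5) = 15/62 ≈ 0.2419.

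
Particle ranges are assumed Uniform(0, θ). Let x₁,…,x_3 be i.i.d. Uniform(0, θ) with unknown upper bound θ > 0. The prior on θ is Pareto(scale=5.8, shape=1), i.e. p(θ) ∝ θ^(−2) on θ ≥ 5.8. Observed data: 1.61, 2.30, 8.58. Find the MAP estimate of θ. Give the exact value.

θ̂_MAP = 8.58

The Uniform(0, θ) likelihood is θ^(−n) for θ ≥ max(xᵢ), zero otherwise. Here max(xᵢ) = 8.58.
Posterior ∝ θ^(−2) · θ^(−3) = θ^(−5) on θ ≥ max(5.8, 8.58) = 8.58.
This density is strictly decreasing in θ, so the posterior mode lies at the lower boundary of the support.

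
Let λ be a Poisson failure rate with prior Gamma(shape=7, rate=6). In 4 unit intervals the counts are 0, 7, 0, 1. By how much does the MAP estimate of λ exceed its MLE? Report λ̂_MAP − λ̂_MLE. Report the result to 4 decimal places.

MAP − MLE = -0.6000

Σxᵢ = 8. Posterior is Gamma(15, 10); MAP = (15−1)/10 = 14/10 ≈ 1.40000.
MLE = x̄ = 8/4 ≈ 2.00000.
Difference = 14/10 − 8/4 = -3/5 ≈ -0.6000.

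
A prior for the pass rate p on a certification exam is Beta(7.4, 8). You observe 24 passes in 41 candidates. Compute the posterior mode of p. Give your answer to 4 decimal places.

p̂_MAP = 0.5588

Prior: Beta(7.4, 8).
Data: 24 successes in 41 trials. The binomial likelihood contributes p^24(1−p)^17, so the posterior is Beta(7.4+24, 8+17) = Beta(31.4, 25).
For Beta(a, b) with a, b > 1 the mode is (a−1)/(a+b−2) = 30.4/54.4 ≈ 0.5588.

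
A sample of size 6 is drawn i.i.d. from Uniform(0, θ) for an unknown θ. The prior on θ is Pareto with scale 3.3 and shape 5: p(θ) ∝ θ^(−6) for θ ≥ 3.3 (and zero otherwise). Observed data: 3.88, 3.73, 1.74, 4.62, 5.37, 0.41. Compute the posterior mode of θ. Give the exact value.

θ̂_MAP = 5.37

The Uniform(0, θ) likelihood is θ^(−n) for θ ≥ max(xᵢ), zero otherwise. Here max(xᵢ) = 5.37.
Posterior ∝ θ^(−6) · θ^(−6) = θ^(−12) on θ ≥ max(3.3, 5.37) = 5.37.
This density is strictly decreasing in θ, so the posterior mode lies at the lower boundary of the support.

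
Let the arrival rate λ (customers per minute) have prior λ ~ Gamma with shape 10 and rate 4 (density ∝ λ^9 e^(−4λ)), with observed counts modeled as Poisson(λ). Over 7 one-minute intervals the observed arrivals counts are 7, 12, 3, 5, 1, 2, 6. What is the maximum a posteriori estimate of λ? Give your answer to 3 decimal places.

λ̂_MAP = 4.091

Σxᵢ = 7+12+3+5+1+2+6 = 36, with n = 7.
Posterior ∝ λ^9e^(−4λ) · λ^36e^(−7λ) = λ^45e^(−11λ), i.e. Gamma(shape=46, rate=11).
The mode of a Gamma(a, b) with a ≥ 1 (shape–rate) is (a−1)/b = 45/11 ≈ 4.091.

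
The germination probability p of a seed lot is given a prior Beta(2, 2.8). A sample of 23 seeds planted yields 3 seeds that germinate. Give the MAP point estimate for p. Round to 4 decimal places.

p̂_MAP = 0.1550

Prior: Beta(2, 2.8).
Data: 3 successes in 23 trials. The binomial likelihood contributes p^3(1−p)^20, so the posterior is Beta(2+3, 2.8+20) = Beta(5, 22.8).
For Beta(a, b) with a, b > 1 the mode is (a−1)/(a+b−2) = 4/25.8 ≈ 0.1550.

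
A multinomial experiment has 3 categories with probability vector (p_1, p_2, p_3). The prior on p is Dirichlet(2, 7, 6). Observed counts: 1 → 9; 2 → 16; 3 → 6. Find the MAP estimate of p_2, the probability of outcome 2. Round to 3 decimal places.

MAP estimate: 0.512

The posterior is Dirichlet(αᵢ + nᵢ) = Dirichlet(11, 23, 12).
For a Dirichlet(a₁,…,a_K) with all aᵢ > 1, the mode has j-th component (aⱼ − 1)/(Σaᵢ − K).
Here Σaᵢ = 46 and K = 3, so p_2 = (23 − 1)/(46 − 3) = 22/43 ≈ 0.512.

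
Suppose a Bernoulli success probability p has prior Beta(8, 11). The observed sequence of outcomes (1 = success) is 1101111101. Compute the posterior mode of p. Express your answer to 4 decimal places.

Prior: Beta(8, 11).
Data: 8 successes in 10 trials (from the sequence). The binomial likelihood contributes p^8(1−p)^2, so the posterior is Beta(8+8, 11+2) = Beta(16, 13).
For Beta(a, b) with a, b > 1 the mode is (a−1)/(a+b−2) = 15/27 ≈ 0.5556.

p̂_MAP = 0.5556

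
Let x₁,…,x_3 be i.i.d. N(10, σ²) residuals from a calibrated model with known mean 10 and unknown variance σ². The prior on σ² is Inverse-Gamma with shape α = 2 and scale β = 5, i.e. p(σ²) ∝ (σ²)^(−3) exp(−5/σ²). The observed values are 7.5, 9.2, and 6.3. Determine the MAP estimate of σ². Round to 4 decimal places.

Sum of squared deviations about the known mean: SS = (7.5−10)² + (9.2−10)² + (6.3−10)² = 20.58.
The Normal likelihood contributes (σ²)^(−n/2) exp(−SS/(2σ²)), so the posterior is Inverse-Gamma(α + n/2, β + SS/2) = Inverse-Gamma(3.5, 15.29).
The mode of Inverse-Gamma(a, b) is b/(a+1) = 15.29/4.5 ≈ 3.3978.

σ̂²_MAP = 3.3978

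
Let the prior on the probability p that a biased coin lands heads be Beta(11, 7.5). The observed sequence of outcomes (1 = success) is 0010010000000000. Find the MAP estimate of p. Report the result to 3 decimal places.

p̂_MAP = 0.369

Prior: Beta(11, 7.5).
Data: 2 successes in 16 trials (from the sequence). The binomial likelihood contributes p^2(1−p)^14, so the posterior is Beta(11+2, 7.5+14) = Beta(13, 21.5).
For Beta(a, b) with a, b > 1 the mode is (a−1)/(a+b−2) = 12/32.5 ≈ 0.369.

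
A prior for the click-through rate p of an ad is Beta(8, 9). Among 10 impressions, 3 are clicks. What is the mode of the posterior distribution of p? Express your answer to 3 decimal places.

Prior: Beta(8, 9).
Data: 3 successes in 10 trials. The binomial likelihood contributes p^3(1−p)^7, so the posterior is Beta(8+3, 9+7) = Beta(11, 16).
For Beta(a, b) with a, b > 1 the mode is (a−1)/(a+b−2) = 10/25 ≈ 0.400.

p̂_MAP = 0.400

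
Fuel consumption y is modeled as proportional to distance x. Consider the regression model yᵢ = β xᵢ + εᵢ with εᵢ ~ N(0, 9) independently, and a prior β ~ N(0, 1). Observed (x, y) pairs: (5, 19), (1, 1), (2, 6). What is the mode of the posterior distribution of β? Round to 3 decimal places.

log p(β | y) = −Σ(yᵢ − βxᵢ)²/(2·9) − β²/(2·1) + const.
Setting the derivative to zero: Σxᵢ(yᵢ − βxᵢ)/9 − β/1 = 0, so β = Σxᵢyᵢ / (Σxᵢ² + σ²/τ²).
Σxᵢyᵢ = 5·19 + 1·1 + 2·6 = 108; Σxᵢ² = 30; σ²/τ² = 9.
β̂_MAP = 108 / (30 + 9) = 108/39 ≈ 2.769.

β̂_MAP = 2.769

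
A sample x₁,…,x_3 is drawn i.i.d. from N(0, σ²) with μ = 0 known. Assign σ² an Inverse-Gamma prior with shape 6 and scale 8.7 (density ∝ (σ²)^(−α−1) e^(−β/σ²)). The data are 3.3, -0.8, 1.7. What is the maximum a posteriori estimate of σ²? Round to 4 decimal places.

Sum of squared deviations about the known mean: SS = (3.3−0)² + (-0.8−0)² + (1.7−0)² = 14.42.
The Normal likelihood contributes (σ²)^(−n/2) exp(−SS/(2σ²)), so the posterior is Inverse-Gamma(α + n/2, β + SS/2) = Inverse-Gamma(7.5, 15.91).
The mode of Inverse-Gamma(a, b) is b/(a+1) = 15.91/8.5 ≈ 1.8718.

σ̂²_MAP = 1.8718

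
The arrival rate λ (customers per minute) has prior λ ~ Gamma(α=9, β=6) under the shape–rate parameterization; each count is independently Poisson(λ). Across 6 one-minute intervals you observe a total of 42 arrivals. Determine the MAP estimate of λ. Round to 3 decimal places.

λ̂_MAP = 4.167

Σxᵢ = 42, n = 6.
Posterior ∝ λ^8e^(−6λ) · λ^42e^(−6λ) = λ^50e^(−12λ), i.e. Gamma(shape=51, rate=12).
The mode of a Gamma(a, b) with a ≥ 1 (shape–rate) is (a−1)/b = 50/12 ≈ 4.167.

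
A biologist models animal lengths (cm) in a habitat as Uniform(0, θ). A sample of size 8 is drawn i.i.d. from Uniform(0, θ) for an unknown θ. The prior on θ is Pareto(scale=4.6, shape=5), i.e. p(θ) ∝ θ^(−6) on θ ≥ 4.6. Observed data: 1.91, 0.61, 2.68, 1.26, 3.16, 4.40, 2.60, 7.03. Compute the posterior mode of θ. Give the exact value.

θ̂_MAP = 7.03

The Uniform(0, θ) likelihood is θ^(−n) for θ ≥ max(xᵢ), zero otherwise. Here max(xᵢ) = 7.03.
Posterior ∝ θ^(−6) · θ^(−8) = θ^(−14) on θ ≥ max(4.6, 7.03) = 7.03.
This density is strictly decreasing in θ, so the posterior mode lies at the lower boundary of the support.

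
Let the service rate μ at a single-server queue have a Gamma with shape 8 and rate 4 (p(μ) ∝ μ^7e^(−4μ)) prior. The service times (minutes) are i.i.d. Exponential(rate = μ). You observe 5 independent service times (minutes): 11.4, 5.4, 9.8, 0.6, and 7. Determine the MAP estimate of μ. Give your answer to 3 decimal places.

μ̂_MAP = 0.314

The Exponential(rate=μ) likelihood is ∝ μ^n e^(−μΣtᵢ). Here n = 5 and Σtᵢ = 11.4 + 5.4 + 9.8 + 0.6 + 7 = 34.2.
Posterior ∝ μ^7e^(−4μ) · μ^5e^(−34.2μ) = μ^12e^(−38.2μ), i.e. Gamma(13, 38.2).
Mode = (a−1)/b = 12/38.2 ≈ 0.314.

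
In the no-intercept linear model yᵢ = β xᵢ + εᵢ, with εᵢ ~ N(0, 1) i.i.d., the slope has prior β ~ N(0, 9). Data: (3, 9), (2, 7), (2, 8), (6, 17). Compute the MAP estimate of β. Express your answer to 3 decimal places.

β̂_MAP = 2.994

log p(β | y) = −Σ(yᵢ − βxᵢ)²/(2·1) − β²/(2·9) + const.
Setting the derivative to zero: Σxᵢ(yᵢ − βxᵢ)/1 − β/9 = 0, so β = Σxᵢyᵢ / (Σxᵢ² + σ²/τ²).
Σxᵢyᵢ = 3·9 + 2·7 + 2·8 + 6·17 = 159; Σxᵢ² = 53; σ²/τ² = 1/9.
β̂_MAP = 159 / (53 + 1/9) = 159/(478/9) = 1431/478 ≈ 2.994.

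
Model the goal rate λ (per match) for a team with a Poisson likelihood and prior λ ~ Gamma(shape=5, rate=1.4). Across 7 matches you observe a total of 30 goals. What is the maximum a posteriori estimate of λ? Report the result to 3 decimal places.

Σxᵢ = 30, n = 7.
Posterior ∝ λ^4e^(−1.4λ) · λ^30e^(−7λ) = λ^34e^(−8.4λ), i.e. Gamma(shape=35, rate=8.4).
The mode of a Gamma(a, b) with a ≥ 1 (shape–rate) is (a−1)/b = 34/8.4 ≈ 4.048.

λ̂_MAP = 4.048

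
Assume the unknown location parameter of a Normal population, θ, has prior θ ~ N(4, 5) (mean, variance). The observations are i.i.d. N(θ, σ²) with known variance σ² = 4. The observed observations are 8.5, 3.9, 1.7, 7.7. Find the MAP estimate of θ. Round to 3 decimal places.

n = 4; x̄ = (8.5 + 3.9 + 1.7 + 7.7)/4 = 21.8/4 = 5.45.
For a Normal prior and Normal likelihood with known variance, the posterior is Normal; its mode equals its mean, the precision-weighted average.
Prior precision 1/σ₀² = 1/5 = 0.2; data precision n/σ² = 4/4 = 1.
θ̂ = (0.2·4 + 1·5.45) / (0.2 + 1) = 6.25/1.2 = 125/24 ≈ 5.208.

θ̂_MAP = 5.208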